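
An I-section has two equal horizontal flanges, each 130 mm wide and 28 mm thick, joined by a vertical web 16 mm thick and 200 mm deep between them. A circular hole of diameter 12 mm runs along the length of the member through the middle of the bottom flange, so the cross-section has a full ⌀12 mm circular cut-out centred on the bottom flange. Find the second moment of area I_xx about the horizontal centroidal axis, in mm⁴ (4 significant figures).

I_xx ≈ 1.043 × 10⁸ mm⁴

Split into non-overlapping primitives; take the origin at the lower-left of the bounding box.
Bottom flange: 130 × 28, A = 3 640 mm², y = 14 mm, Ī = 237 813 mm⁴.
Web: 16 × 200, A = 3 200 mm², y = 128 mm, Ī = 10 666 667 mm⁴.
Top flange: 130 × 28, A = 3 640 mm², y = 242 mm, Ī = 237 813 mm⁴.
Hole (subtracted): ⌀12, A = 113.097 mm², y = 14 mm, Ī = 1017.88 mm⁴.
Centroid: ȳ = ΣA·y / ΣA = 129.244 mm.
Transfer each piece to the horizontal centroidal axis using Ī + A·d² with d = y − 129.244:
  bottom flange: d = -115.244 mm → contributes +48 581 037 mm⁴
  web: d = -1.24368 mm → contributes +10 671 616 mm⁴
  top flange: d = 112.756 mm → contributes +46 516 730 mm⁴
  hole: d = -115.244 mm → contributes −1 503 076 mm⁴
Total I = 104 266 308 mm⁴.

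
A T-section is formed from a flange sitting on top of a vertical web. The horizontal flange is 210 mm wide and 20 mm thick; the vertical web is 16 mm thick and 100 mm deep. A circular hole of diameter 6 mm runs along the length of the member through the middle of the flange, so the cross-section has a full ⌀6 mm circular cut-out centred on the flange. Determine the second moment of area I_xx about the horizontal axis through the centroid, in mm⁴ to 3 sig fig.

I_xx ≈ 5.64 × 10⁶ mm⁴

Break the section into simple shapes (no overlaps), measuring from the bottom-left corner of the bounding box.
Flange: 210 × 20, A = 4 200 mm², y = 110 mm, Ī = 140 000 mm⁴.
Web: 16 × 100, A = 1 600 mm², y = 50 mm, Ī = 1 333 333 mm⁴.
Hole (subtracted): ⌀6, A = 28.274 mm², y = 110 mm, Ī = 63.617 mm⁴.
Centroid: ȳ = ΣA·y / ΣA = 93.367 mm.
Transfer each piece to the horizontal axis through the centroid using Ī + A·d² with d = y − 93.367:
  flange: d = 16.633 mm → contributes +1 301 931 mm⁴
  web: d = -43.367 mm → contributes +4 342 475 mm⁴
  hole: d = 16.633 mm → contributes −7885.7 mm⁴
Total I = 5 636 520 mm⁴.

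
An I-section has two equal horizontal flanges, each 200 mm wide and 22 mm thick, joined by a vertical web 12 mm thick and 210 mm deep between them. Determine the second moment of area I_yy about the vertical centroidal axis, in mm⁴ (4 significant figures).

Decompose the section into non-overlapping parts with the origin at the bottom-left of its bounding rectangle.
Bottom flange: 200 × 22, A = 4 400 mm², x = 100 mm, Ī = 14 666 667 mm⁴.
Web: 12 × 210, A = 2 520 mm², x = 100 mm, Ī = 30 240 mm⁴.
Top flange: 200 × 22, A = 4 400 mm², x = 100 mm, Ī = 14 666 667 mm⁴.
By symmetry the centroid is at mid-width, x̄ = 100 mm.
All pieces are centred on the vertical centroidal axis, so I = ΣĪ = 29 363 573 mm⁴.

I_yy ≈ 2.936 × 10⁷ mm⁴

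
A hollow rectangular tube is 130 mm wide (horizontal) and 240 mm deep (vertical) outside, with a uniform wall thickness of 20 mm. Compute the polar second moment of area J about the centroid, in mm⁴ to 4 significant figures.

J ≈ 1.216 × 10⁸ mm⁴

Break the section into simple shapes (no overlaps), measuring from the bottom-left corner of the bounding box.
Outer rectangle: 130 × 240, A = 31 200 mm², y = 120 mm, Ī = 149 760 000 mm⁴.
Inner void (subtracted): 90 × 200, A = 18 000 mm², y = 120 mm, Ī = 60 000 000 mm⁴.
By symmetry the centroid is at mid-height, ȳ = 120 mm.
All pieces are centred on the centroidal x-axis, so I = ΣĪ (holes subtracted) = 89 760 000 mm⁴.
Repeating about the centroidal y-axis gives I_y = 31 790 000 mm⁴.
Polar second moment: J = I_x + I_y = 121 550 000 mm⁴.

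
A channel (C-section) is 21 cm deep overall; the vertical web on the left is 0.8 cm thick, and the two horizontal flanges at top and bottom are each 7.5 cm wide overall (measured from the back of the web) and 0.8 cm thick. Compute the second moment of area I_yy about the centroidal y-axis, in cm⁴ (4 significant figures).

Break the section into simple shapes (no overlaps), measuring from the bottom-left corner of the bounding box.
Web: 0.8 × 21, A = 16.8 cm², x = 0.4 cm, Ī = 0.896 cm⁴.
Top flange (beyond web): 6.7 × 0.8, A = 5.36 cm², x = 4.15 cm, Ī = 20.0509 cm⁴.
Bottom flange (beyond web): 6.7 × 0.8, A = 5.36 cm², x = 4.15 cm, Ī = 20.0509 cm⁴.
Centroid: x̄ = ΣA·x / ΣA = 1.86076 cm.
Transfer each piece to the centroidal y-axis using Ī + A·d² with d = x − 1.86076:
  web: d = -1.46076 cm → contributes +36.744 cm⁴
  top flange (beyond web): d = 2.28924 cm → contributes +48.1407 cm⁴
  bottom flange (beyond web): d = 2.28924 cm → contributes +48.1407 cm⁴
Total I = 133.025 cm⁴.

I_yy ≈ 133.0 cm⁴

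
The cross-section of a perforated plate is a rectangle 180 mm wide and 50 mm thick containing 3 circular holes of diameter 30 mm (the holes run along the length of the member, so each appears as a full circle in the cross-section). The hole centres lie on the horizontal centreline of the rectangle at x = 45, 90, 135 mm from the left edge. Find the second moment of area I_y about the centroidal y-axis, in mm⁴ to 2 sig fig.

I_y ≈ 2.1 × 10⁷ mm⁴

Decompose the section into non-overlapping parts with the origin at the bottom-left of its bounding rectangle.
Plate: 180 × 50, A = 9 000 mm², x = 90 mm, Ī = 24 300 000 mm⁴.
Hole 1 (subtracted): ⌀30, A = 706.9 mm², x = 45 mm, Ī = 39 761 mm⁴.
Hole 2 (subtracted): ⌀30, A = 706.9 mm², x = 90 mm, Ī = 39 761 mm⁴.
Hole 3 (subtracted): ⌀30, A = 706.9 mm², x = 135 mm, Ī = 39 761 mm⁴.
By symmetry the centroid is at mid-width, x̄ = 90 mm.
Transfer each piece to the centroidal y-axis using Ī + A·d² with d = x − 90:
  plate: d = 0 mm → contributes +24 300 000 mm⁴
  hole 1: d = -45 mm → contributes −1 471 149 mm⁴
  hole 2: d = 0 mm → contributes −39 761 mm⁴
  hole 3: d = 45 mm → contributes −1 471 149 mm⁴
Total I = 21 317 941 mm⁴.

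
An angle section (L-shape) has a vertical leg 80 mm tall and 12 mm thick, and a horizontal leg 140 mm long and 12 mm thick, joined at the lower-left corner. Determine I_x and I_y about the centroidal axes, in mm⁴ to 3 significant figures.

I_x ≈ 1.21 × 10⁶ mm⁴, I_y ≈ 5.00 × 10⁶ mm⁴

Decompose the section into non-overlapping parts with the origin at the bottom-left of its bounding rectangle.
Vertical leg: 12 × 80, A = 960 mm², y = 40 mm, Ī = 512 000 mm⁴.
Horizontal leg (remainder): 128 × 12, A = 1 536 mm², y = 6 mm, Ī = 18 432 mm⁴.
Centroid: ȳ = ΣA·y / ΣA = 19.077 mm.
Transfer each piece to the centroidal x-axis using Ī + A·d² with d = y − 19.077:
  vertical leg: d = 20.923 mm → contributes +932 264 mm⁴
  horizontal leg (remainder): d = -13.077 mm → contributes +281 097 mm⁴
Total I = 1 213 361 mm⁴.
For the y-axis: x̄ = 49.077 mm.
Repeating about the centroidal y-axis gives I_y = 5 003 441 mm⁴.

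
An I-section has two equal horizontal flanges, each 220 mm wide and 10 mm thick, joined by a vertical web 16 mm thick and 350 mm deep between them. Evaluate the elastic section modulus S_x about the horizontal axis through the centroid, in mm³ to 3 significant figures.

S_x ≈ 1.08 × 10⁶ mm³

Decompose the section into non-overlapping parts with the origin at the bottom-left of its bounding rectangle.
Bottom flange: 220 × 10, A = 2 200 mm², y = 5 mm, Ī = 18 333 mm⁴.
Web: 16 × 350, A = 5 600 mm², y = 185 mm, Ī = 57 166 667 mm⁴.
Top flange: 220 × 10, A = 2 200 mm², y = 365 mm, Ī = 18 333 mm⁴.
By symmetry the centroid is at mid-height, ȳ = 185 mm.
Transfer each piece to the horizontal axis through the centroid using Ī + A·d² with d = y − 185:
  bottom flange: d = -180 mm → contributes +71 298 333 mm⁴
  web: d = 0 mm → contributes +57 166 667 mm⁴
  top flange: d = 180 mm → contributes +71 298 333 mm⁴
Total I = 199 763 333 mm⁴.
Extreme fibre distance c = 185 mm; S = I/c = 1 079 802 mm³.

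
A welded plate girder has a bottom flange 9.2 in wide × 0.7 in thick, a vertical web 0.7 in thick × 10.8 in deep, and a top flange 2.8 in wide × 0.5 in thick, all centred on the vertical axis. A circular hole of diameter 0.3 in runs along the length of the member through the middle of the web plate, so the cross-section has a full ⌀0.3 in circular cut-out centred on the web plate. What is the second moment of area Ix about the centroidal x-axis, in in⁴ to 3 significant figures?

Treat the section as a set of non-overlapping primitives; coordinates are from the bounding-box lower-left.
Bottom plate: 9.2 × 0.7, A = 6.44 in², y = 0.35 in, Ī = 0.26297 in⁴.
Web plate: 0.7 × 10.8, A = 7.56 in², y = 6.1 in, Ī = 73.483 in⁴.
Top plate: 2.8 × 0.5, A = 1.4 in², y = 11.75 in, Ī = 0.029167 in⁴.
Hole (subtracted): ⌀0.3, A = 0.070686 in², y = 6.1 in, Ī = 0.00039761 in⁴.
Centroid: ȳ = ΣA·y / ΣA = 4.2004 in.
Transfer each piece to the centroidal x-axis using Ī + A·d² with d = y − 4.2004:
  bottom plate: d = -3.8504 in → contributes +95.738 in⁴
  web plate: d = 1.8996 in → contributes +100.76 in⁴
  top plate: d = 7.5496 in → contributes +79.825 in⁴
  hole: d = 1.8996 in → contributes −0.25547 in⁴
Total I = 276.07 in⁴.

Ix ≈ 276 in⁴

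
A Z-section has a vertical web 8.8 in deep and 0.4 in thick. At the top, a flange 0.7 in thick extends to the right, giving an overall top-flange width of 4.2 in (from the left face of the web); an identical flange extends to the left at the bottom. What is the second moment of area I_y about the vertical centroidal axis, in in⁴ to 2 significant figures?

I_y ≈ 30 in⁴

Treat the section as a set of non-overlapping primitives; coordinates are from the bounding-box lower-left.
Web: 0.4 × 8.8, A = 3.52 in², x = 4 in, Ī = 0.04693 in⁴.
Top flange (beyond web): 3.8 × 0.7, A = 2.66 in², x = 6.1 in, Ī = 3.201 in⁴.
Bottom flange (beyond web): 3.8 × 0.7, A = 2.66 in², x = 1.9 in, Ī = 3.201 in⁴.
Centroid: x̄ = ΣA·x / ΣA = 4 in.
Transfer each piece to the vertical centroidal axis using Ī + A·d² with d = x − 4:
  web: d = 0 in → contributes +0.04693 in⁴
  top flange (beyond web): d = 2.1 in → contributes +14.93 in⁴
  bottom flange (beyond web): d = -2.1 in → contributes +14.93 in⁴
Total I = 29.91 in⁴.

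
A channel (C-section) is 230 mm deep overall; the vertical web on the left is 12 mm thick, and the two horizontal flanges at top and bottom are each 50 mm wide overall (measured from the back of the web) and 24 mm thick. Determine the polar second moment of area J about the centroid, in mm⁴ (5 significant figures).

J ≈ 3.2544 × 10⁷ mm⁴

Decompose the section into non-overlapping parts with the origin at the bottom-left of its bounding rectangle.
Web: 12 × 230, A = 2 760 mm², y = 115 mm, Ī = 12 167 000 mm⁴.
Top flange (beyond web): 38 × 24, A = 912 mm², y = 218 mm, Ī = 43 776 mm⁴.
Bottom flange (beyond web): 38 × 24, A = 912 mm², y = 12 mm, Ī = 43 776 mm⁴.
By symmetry the centroid is at mid-height, ȳ = 115 mm.
Transfer each piece to the centroidal x-axis using Ī + A·d² with d = y − 115:
  web: d = 0 mm → contributes +12 167 000 mm⁴
  top flange (beyond web): d = 103 mm → contributes +9 719 184 mm⁴
  bottom flange (beyond web): d = -103 mm → contributes +9 719 184 mm⁴
Total I = 31 605 368 mm⁴.
For the y-axis: x̄ = 15.94764 mm.
Repeating about the centroidal y-axis gives I_y = 938995.4 mm⁴.
Polar second moment: J = I_x + I_y = 32 544 363 mm⁴.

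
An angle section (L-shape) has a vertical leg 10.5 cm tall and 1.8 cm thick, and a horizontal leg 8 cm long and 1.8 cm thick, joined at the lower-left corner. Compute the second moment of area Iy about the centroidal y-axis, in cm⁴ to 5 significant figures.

Iy ≈ 153.12 cm⁴

Decompose the section into non-overlapping parts with the origin at the bottom-left of its bounding rectangle.
Vertical leg: 1.8 × 10.5, A = 18.9 cm², x = 0.9 cm, Ī = 5.103 cm⁴.
Horizontal leg (remainder): 6.2 × 1.8, A = 11.16 cm², x = 4.9 cm, Ī = 35.7492 cm⁴.
Centroid: x̄ = ΣA·x / ΣA = 2.38503 cm.
Transfer each piece to the centroidal y-axis using Ī + A·d² with d = x − 2.38503:
  vertical leg: d = -1.48503 cm → contributes +46.78343 cm⁴
  horizontal leg (remainder): d = 2.51497 cm → contributes +106.337 cm⁴
Total I = 153.1205 cm⁴.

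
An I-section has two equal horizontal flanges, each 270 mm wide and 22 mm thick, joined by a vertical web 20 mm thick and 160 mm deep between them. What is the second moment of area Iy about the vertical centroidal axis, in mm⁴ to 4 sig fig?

Iy ≈ 7.228 × 10⁷ mm⁴

Split into non-overlapping primitives; take the origin at the lower-left of the bounding box.
Bottom flange: 270 × 22, A = 5 940 mm², x = 135 mm, Ī = 36 085 500 mm⁴.
Web: 20 × 160, A = 3 200 mm², x = 135 mm, Ī = 106 667 mm⁴.
Top flange: 270 × 22, A = 5 940 mm², x = 135 mm, Ī = 36 085 500 mm⁴.
By symmetry the centroid is at mid-width, x̄ = 135 mm.
All pieces are centred on the vertical centroidal axis, so I = ΣĪ = 72 277 667 mm⁴.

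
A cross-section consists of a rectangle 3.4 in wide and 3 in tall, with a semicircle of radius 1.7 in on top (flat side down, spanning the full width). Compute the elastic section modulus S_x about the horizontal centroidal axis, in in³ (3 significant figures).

S_x ≈ 9.57 in³

Split into non-overlapping primitives; take the origin at the lower-left of the bounding box.
Rectangular body: 3.4 × 3, A = 10.2 in², y = 1.5 in, Ī = 7.65 in⁴.
Semicircular cap: semicircle r = 1.7, A = 4.5396 in², y = 3.7215 in, Ī = 0.9167 in⁴.
Centroid: ȳ = ΣA·y / ΣA = 2.1842 in.
Transfer each piece to the horizontal centroidal axis using Ī + A·d² with d = y − 2.1842:
  rectangular body: d = -0.68419 in → contributes +12.425 in⁴
  semicircular cap: d = 1.5373 in → contributes +11.645 in⁴
Total I = 24.07 in⁴.
Extreme fibre distance c = 2.5158 in; S = I/c = 9.5675 in³.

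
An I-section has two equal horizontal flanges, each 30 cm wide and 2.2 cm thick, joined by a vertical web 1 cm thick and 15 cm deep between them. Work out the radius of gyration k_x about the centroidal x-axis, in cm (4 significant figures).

Split into non-overlapping primitives; take the origin at the lower-left of the bounding box.
Bottom flange: 30 × 2.2, A = 66 cm², y = 1.1 cm, Ī = 26.62 cm⁴.
Web: 1 × 15, A = 15 cm², y = 9.7 cm, Ī = 281.25 cm⁴.
Top flange: 30 × 2.2, A = 66 cm², y = 18.3 cm, Ī = 26.62 cm⁴.
By symmetry the centroid is at mid-height, ȳ = 9.7 cm.
Transfer each piece to the centroidal x-axis using Ī + A·d² with d = y − 9.7:
  bottom flange: d = -8.6 cm → contributes +4907.98 cm⁴
  web: d = 0 cm → contributes +281.25 cm⁴
  top flange: d = 8.6 cm → contributes +4907.98 cm⁴
Total I = 10097.2 cm⁴.
Radius of gyration: k = √(I/A) = √(10097.2 / 147) = 8.28785 cm.

k_x ≈ 8.288 cm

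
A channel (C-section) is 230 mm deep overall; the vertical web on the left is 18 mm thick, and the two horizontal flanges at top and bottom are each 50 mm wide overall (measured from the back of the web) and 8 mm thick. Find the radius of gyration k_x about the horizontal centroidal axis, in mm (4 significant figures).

Break the section into simple shapes (no overlaps), measuring from the bottom-left corner of the bounding box.
Web: 18 × 230, A = 4 140 mm², y = 115 mm, Ī = 18 250 500 mm⁴.
Top flange (beyond web): 32 × 8, A = 256 mm², y = 226 mm, Ī = 1365.33 mm⁴.
Bottom flange (beyond web): 32 × 8, A = 256 mm², y = 4 mm, Ī = 1365.33 mm⁴.
By symmetry the centroid is at mid-height, ȳ = 115 mm.
Transfer each piece to the horizontal centroidal axis using Ī + A·d² with d = y − 115:
  web: d = 0 mm → contributes +18 250 500 mm⁴
  top flange (beyond web): d = 111 mm → contributes +3 155 541 mm⁴
  bottom flange (beyond web): d = -111 mm → contributes +3 155 541 mm⁴
Total I = 24 561 583 mm⁴.
Radius of gyration: k = √(I/A) = √(24 561 583 / 4 652) = 72.6622 mm.

k_x ≈ 72.66 mm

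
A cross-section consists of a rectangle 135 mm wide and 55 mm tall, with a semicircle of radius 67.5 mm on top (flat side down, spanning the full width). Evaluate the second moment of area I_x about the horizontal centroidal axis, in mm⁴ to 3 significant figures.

I_x ≈ 1.56 × 10⁷ mm⁴

Decompose the section into non-overlapping parts with the origin at the bottom-left of its bounding rectangle.
Rectangular body: 135 × 55, A = 7 425 mm², y = 27.5 mm, Ī = 1 871 719 mm⁴.
Semicircular cap: semicircle r = 67.5, A = 7156.9 mm², y = 83.648 mm, Ī = 2 278 490 mm⁴.
Centroid: ȳ = ΣA·y / ΣA = 55.058 mm.
Transfer each piece to the horizontal centroidal axis using Ī + A·d² with d = y − 55.058:
  rectangular body: d = -27.558 mm → contributes +7 510 530 mm⁴
  semicircular cap: d = 28.59 mm → contributes +8 128 499 mm⁴
Total I = 15 639 029 mm⁴.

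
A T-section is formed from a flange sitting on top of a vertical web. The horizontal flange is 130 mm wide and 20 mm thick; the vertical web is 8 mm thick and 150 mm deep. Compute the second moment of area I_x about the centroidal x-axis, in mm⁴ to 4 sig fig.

I_x ≈ 8.269 × 10⁶ mm⁴

Treat the section as a set of non-overlapping primitives; coordinates are from the bounding-box lower-left.
Flange: 130 × 20, A = 2 600 mm², y = 160 mm, Ī = 86666.7 mm⁴.
Web: 8 × 150, A = 1 200 mm², y = 75 mm, Ī = 2 250 000 mm⁴.
Centroid: ȳ = ΣA·y / ΣA = 133.158 mm.
Transfer each piece to the centroidal x-axis using Ī + A·d² with d = y − 133.158:
  flange: d = 26.8421 mm → contributes +1 959 963 mm⁴
  web: d = -58.1579 mm → contributes +6 308 809 mm⁴
Total I = 8 268 772 mm⁴.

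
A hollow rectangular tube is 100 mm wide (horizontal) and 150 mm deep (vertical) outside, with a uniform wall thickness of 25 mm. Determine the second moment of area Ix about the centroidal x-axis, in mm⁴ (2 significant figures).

Ix ≈ 2.4 × 10⁷ mm⁴

Decompose the section into non-overlapping parts with the origin at the bottom-left of its bounding rectangle.
Outer rectangle: 100 × 150, A = 15 000 mm², y = 75 mm, Ī = 28 125 000 mm⁴.
Inner void (subtracted): 50 × 100, A = 5 000 mm², y = 75 mm, Ī = 4 166 667 mm⁴.
By symmetry the centroid is at mid-height, ȳ = 75 mm.
All pieces are centred on the centroidal x-axis, so I = ΣĪ (holes subtracted) = 23 958 333 mm⁴.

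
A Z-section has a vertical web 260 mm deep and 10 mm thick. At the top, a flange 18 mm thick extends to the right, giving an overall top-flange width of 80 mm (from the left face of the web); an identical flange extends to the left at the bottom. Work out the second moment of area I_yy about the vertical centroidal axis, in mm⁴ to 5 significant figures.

Split into non-overlapping primitives; take the origin at the lower-left of the bounding box.
Web: 10 × 260, A = 2 600 mm², x = 75 mm, Ī = 21666.67 mm⁴.
Top flange (beyond web): 70 × 18, A = 1 260 mm², x = 115 mm, Ī = 514 500 mm⁴.
Bottom flange (beyond web): 70 × 18, A = 1 260 mm², x = 35 mm, Ī = 514 500 mm⁴.
Centroid: x̄ = ΣA·x / ΣA = 75 mm.
Transfer each piece to the vertical centroidal axis using Ī + A·d² with d = x − 75:
  web: d = 0 mm → contributes +21666.67 mm⁴
  top flange (beyond web): d = 40 mm → contributes +2 530 500 mm⁴
  bottom flange (beyond web): d = -40 mm → contributes +2 530 500 mm⁴
Total I = 5 082 667 mm⁴.

I_yy ≈ 5.0827 × 10⁶ mm⁴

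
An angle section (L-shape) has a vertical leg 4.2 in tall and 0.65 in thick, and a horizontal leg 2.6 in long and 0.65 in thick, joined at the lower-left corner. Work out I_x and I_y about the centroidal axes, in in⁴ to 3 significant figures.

Split into non-overlapping primitives; take the origin at the lower-left of the bounding box.
Vertical leg: 0.65 × 4.2, A = 2.73 in², y = 2.1 in, Ī = 4.0131 in⁴.
Horizontal leg (remainder): 1.95 × 0.65, A = 1.2675 in², y = 0.325 in, Ī = 0.044627 in⁴.
Centroid: ȳ = ΣA·y / ΣA = 1.5372 in.
Transfer each piece to the centroidal x-axis using Ī + A·d² with d = y − 1.5372:
  vertical leg: d = 0.5628 in → contributes +4.8778 in⁴
  horizontal leg (remainder): d = -1.2122 in → contributes +1.9071 in⁴
Total I = 6.7849 in⁴.
For the y-axis: x̄ = 0.7372 in.
Repeating about the centroidal y-axis gives I_y = 1.9606 in⁴.

I_x ≈ 6.78 in⁴, I_y ≈ 1.96 in⁴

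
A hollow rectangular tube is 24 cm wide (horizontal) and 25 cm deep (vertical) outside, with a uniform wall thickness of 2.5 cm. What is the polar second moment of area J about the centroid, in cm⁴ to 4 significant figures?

Break the section into simple shapes (no overlaps), measuring from the bottom-left corner of the bounding box.
Outer rectangle: 24 × 25, A = 600 cm², y = 12.5 cm, Ī = 31 250 cm⁴.
Inner void (subtracted): 19 × 20, A = 380 cm², y = 12.5 cm, Ī = 12666.7 cm⁴.
By symmetry the centroid is at mid-height, ȳ = 12.5 cm.
All pieces are centred on the centroidal x-axis, so I = ΣĪ (holes subtracted) = 18583.3 cm⁴.
Repeating about the centroidal y-axis gives I_y = 17368.3 cm⁴.
Polar second moment: J = I_x + I_y = 35951.7 cm⁴.

J ≈ 3.595 × 10⁴ cm⁴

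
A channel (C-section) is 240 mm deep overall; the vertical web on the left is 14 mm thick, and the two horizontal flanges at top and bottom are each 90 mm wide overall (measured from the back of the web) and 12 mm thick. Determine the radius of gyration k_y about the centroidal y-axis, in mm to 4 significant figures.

Split into non-overlapping primitives; take the origin at the lower-left of the bounding box.
Web: 14 × 240, A = 3 360 mm², x = 7 mm, Ī = 54 880 mm⁴.
Top flange (beyond web): 76 × 12, A = 912 mm², x = 52 mm, Ī = 438 976 mm⁴.
Bottom flange (beyond web): 76 × 12, A = 912 mm², x = 52 mm, Ī = 438 976 mm⁴.
Centroid: x̄ = ΣA·x / ΣA = 22.8333 mm.
Transfer each piece to the centroidal y-axis using Ī + A·d² with d = x − 22.8333:
  web: d = -15.8333 mm → contributes +897 213 mm⁴
  top flange (beyond web): d = 29.1667 mm → contributes +1 214 809 mm⁴
  bottom flange (beyond web): d = 29.1667 mm → contributes +1 214 809 mm⁴
Total I = 3 326 832 mm⁴.
Radius of gyration: k = √(I/A) = √(3 326 832 / 5 184) = 25.3328 mm.

k_y ≈ 25.33 mm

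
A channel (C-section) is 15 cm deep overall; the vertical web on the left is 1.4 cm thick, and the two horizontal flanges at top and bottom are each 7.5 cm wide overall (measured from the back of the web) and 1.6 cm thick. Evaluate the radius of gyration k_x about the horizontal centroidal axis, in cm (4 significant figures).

k_x ≈ 5.608 cm

Break the section into simple shapes (no overlaps), measuring from the bottom-left corner of the bounding box.
Web: 1.4 × 15, A = 21 cm², y = 7.5 cm, Ī = 393.75 cm⁴.
Top flange (beyond web): 6.1 × 1.6, A = 9.76 cm², y = 14.2 cm, Ī = 2.08213 cm⁴.
Bottom flange (beyond web): 6.1 × 1.6, A = 9.76 cm², y = 0.8 cm, Ī = 2.08213 cm⁴.
By symmetry the centroid is at mid-height, ȳ = 7.5 cm.
Transfer each piece to the horizontal centroidal axis using Ī + A·d² with d = y − 7.5:
  web: d = 0 cm → contributes +393.75 cm⁴
  top flange (beyond web): d = 6.7 cm → contributes +440.209 cm⁴
  bottom flange (beyond web): d = -6.7 cm → contributes +440.209 cm⁴
Total I = 1274.17 cm⁴.
Radius of gyration: k = √(I/A) = √(1274.17 / 40.52) = 5.60762 cm.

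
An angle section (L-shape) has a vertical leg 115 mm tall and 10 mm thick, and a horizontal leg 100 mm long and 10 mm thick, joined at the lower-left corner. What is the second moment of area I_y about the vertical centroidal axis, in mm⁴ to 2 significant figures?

Treat the section as a set of non-overlapping primitives; coordinates are from the bounding-box lower-left.
Vertical leg: 10 × 115, A = 1 150 mm², x = 5 mm, Ī = 9 583 mm⁴.
Horizontal leg (remainder): 90 × 10, A = 900 mm², x = 55 mm, Ī = 607 500 mm⁴.
Centroid: x̄ = ΣA·x / ΣA = 26.95 mm.
Transfer each piece to the vertical centroidal axis using Ī + A·d² with d = x − 26.95:
  vertical leg: d = -21.95 mm → contributes +563 718 mm⁴
  horizontal leg (remainder): d = 28.05 mm → contributes +1 315 561 mm⁴
Total I = 1 879 278 mm⁴.

I_y ≈ 1.9 × 10⁶ mm⁴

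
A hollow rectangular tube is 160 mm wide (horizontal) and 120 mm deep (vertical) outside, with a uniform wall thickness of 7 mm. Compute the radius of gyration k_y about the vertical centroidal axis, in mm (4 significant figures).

k_y ≈ 60.14 mm

Decompose the section into non-overlapping parts with the origin at the bottom-left of its bounding rectangle.
Outer rectangle: 160 × 120, A = 19 200 mm², x = 80 mm, Ī = 40 960 000 mm⁴.
Inner void (subtracted): 146 × 106, A = 15 476 mm², x = 80 mm, Ī = 27 490 535 mm⁴.
By symmetry the centroid is at mid-width, x̄ = 80 mm.
All pieces are centred on the vertical centroidal axis, so I = ΣĪ (holes subtracted) = 13 469 465 mm⁴.
Radius of gyration: k = √(I/A) = √(13 469 465 / 3 724) = 60.141 mm.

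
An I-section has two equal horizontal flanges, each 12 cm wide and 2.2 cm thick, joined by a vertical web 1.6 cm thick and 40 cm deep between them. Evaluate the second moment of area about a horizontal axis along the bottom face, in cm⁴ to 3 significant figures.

I_base ≈ 8.96 × 10⁴ cm⁴

Treat the section as a set of non-overlapping primitives; coordinates are from the bounding-box lower-left.
Bottom flange: 12 × 2.2, A = 26.4 cm², y = 1.1 cm, Ī = 10.648 cm⁴.
Web: 1.6 × 40, A = 64 cm², y = 22.2 cm, Ī = 8533.3 cm⁴.
Top flange: 12 × 2.2, A = 26.4 cm², y = 43.3 cm, Ī = 10.648 cm⁴.
Transfer each piece to the base of the section using Ī + A·d² with d = y − 0:
  bottom flange: d = 1.1 cm → contributes +42.592 cm⁴
  web: d = 22.2 cm → contributes +40 075 cm⁴
  top flange: d = 43.3 cm → contributes +49 508 cm⁴
Total I = 89 625 cm⁴.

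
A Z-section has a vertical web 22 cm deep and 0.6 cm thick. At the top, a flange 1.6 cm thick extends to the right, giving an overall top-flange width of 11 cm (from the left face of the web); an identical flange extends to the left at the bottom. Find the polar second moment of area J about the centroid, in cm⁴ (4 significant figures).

J ≈ 5309 cm⁴

Decompose the section into non-overlapping parts with the origin at the bottom-left of its bounding rectangle.
Web: 0.6 × 22, A = 13.2 cm², y = 11 cm, Ī = 532.4 cm⁴.
Top flange (beyond web): 10.4 × 1.6, A = 16.64 cm², y = 21.2 cm, Ī = 3.54987 cm⁴.
Bottom flange (beyond web): 10.4 × 1.6, A = 16.64 cm², y = 0.8 cm, Ī = 3.54987 cm⁴.
Centroid: ȳ = ΣA·y / ΣA = 11 cm.
Transfer each piece to the centroidal x-axis using Ī + A·d² with d = y − 11:
  web: d = 0 cm → contributes +532.4 cm⁴
  top flange (beyond web): d = 10.2 cm → contributes +1734.78 cm⁴
  bottom flange (beyond web): d = -10.2 cm → contributes +1734.78 cm⁴
Total I = 4001.95 cm⁴.
For the y-axis: x̄ = 10.7 cm.
Repeating about the centroidal y-axis gives I_y = 1307.08 cm⁴.
Polar second moment: J = I_x + I_y = 5309.03 cm⁴.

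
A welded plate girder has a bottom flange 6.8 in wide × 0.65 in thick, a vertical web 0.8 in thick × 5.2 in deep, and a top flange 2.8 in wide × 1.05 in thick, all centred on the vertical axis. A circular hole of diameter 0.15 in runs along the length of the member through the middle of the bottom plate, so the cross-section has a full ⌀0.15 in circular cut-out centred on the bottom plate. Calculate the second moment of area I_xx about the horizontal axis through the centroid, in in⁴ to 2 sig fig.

Treat the section as a set of non-overlapping primitives; coordinates are from the bounding-box lower-left.
Bottom plate: 6.8 × 0.65, A = 4.42 in², y = 0.325 in, Ī = 0.1556 in⁴.
Web plate: 0.8 × 5.2, A = 4.16 in², y = 3.25 in, Ī = 9.374 in⁴.
Top plate: 2.8 × 1.05, A = 2.94 in², y = 6.375 in, Ī = 0.2701 in⁴.
Hole (subtracted): ⌀0.15, A = 0.01767 in², y = 0.325 in, Ī = 0.00002485 in⁴.
Centroid: ȳ = ΣA·y / ΣA = 2.929 in.
Transfer each piece to the horizontal axis through the centroid using Ī + A·d² with d = y − 2.929:
  bottom plate: d = -2.604 in → contributes +30.13 in⁴
  web plate: d = 0.3207 in → contributes +9.802 in⁴
  top plate: d = 3.446 in → contributes +35.18 in⁴
  hole: d = -2.604 in → contributes −0.1199 in⁴
Total I = 74.99 in⁴.

I_xx ≈ 75 in⁴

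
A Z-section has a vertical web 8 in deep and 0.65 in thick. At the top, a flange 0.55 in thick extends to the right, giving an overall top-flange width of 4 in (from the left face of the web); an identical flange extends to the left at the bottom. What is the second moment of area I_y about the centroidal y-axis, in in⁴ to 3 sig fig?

Break the section into simple shapes (no overlaps), measuring from the bottom-left corner of the bounding box.
Web: 0.65 × 8, A = 5.2 in², x = 3.675 in, Ī = 0.18308 in⁴.
Top flange (beyond web): 3.35 × 0.55, A = 1.8425 in², x = 5.675 in, Ī = 1.7231 in⁴.
Bottom flange (beyond web): 3.35 × 0.55, A = 1.8425 in², x = 1.675 in, Ī = 1.7231 in⁴.
Centroid: x̄ = ΣA·x / ΣA = 3.675 in.
Transfer each piece to the centroidal y-axis using Ī + A·d² with d = x − 3.675:
  web: d = 0 in → contributes +0.18308 in⁴
  top flange (beyond web): d = 2 in → contributes +9.0931 in⁴
  bottom flange (beyond web): d = -2 in → contributes +9.0931 in⁴
Total I = 18.369 in⁴.

I_y ≈ 18.4 in⁴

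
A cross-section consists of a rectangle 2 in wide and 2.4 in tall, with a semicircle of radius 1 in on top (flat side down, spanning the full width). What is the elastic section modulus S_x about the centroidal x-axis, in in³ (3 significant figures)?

Break the section into simple shapes (no overlaps), measuring from the bottom-left corner of the bounding box.
Rectangular body: 2 × 2.4, A = 4.8 in², y = 1.2 in, Ī = 2.304 in⁴.
Semicircular cap: semicircle r = 1, A = 1.5708 in², y = 2.8244 in, Ī = 0.10976 in⁴.
Centroid: ȳ = ΣA·y / ΣA = 1.6005 in.
Transfer each piece to the centroidal x-axis using Ī + A·d² with d = y − 1.6005:
  rectangular body: d = -0.40052 in → contributes +3.074 in⁴
  semicircular cap: d = 1.2239 in → contributes +2.4627 in⁴
Total I = 5.5367 in⁴.
Extreme fibre distance c = 1.7995 in; S = I/c = 3.0768 in³.

S_x ≈ 3.08 in³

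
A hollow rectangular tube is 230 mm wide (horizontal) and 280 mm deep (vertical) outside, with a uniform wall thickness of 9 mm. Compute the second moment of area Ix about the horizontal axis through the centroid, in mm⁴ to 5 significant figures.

Break the section into simple shapes (no overlaps), measuring from the bottom-left corner of the bounding box.
Outer rectangle: 230 × 280, A = 64 400 mm², y = 140 mm, Ī = 420 746 667 mm⁴.
Inner void (subtracted): 212 × 262, A = 55 544 mm², y = 140 mm, Ī = 317 730 195 mm⁴.
By symmetry the centroid is at mid-height, ȳ = 140 mm.
All pieces are centred on the horizontal axis through the centroid, so I = ΣĪ (holes subtracted) = 103 016 472 mm⁴.

Ix ≈ 1.0302 × 10⁸ mm⁴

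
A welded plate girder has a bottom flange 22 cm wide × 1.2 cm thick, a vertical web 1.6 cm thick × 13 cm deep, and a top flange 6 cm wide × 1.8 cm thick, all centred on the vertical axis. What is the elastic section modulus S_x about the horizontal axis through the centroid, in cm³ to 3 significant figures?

S_x ≈ 199 cm³

Break the section into simple shapes (no overlaps), measuring from the bottom-left corner of the bounding box.
Bottom plate: 22 × 1.2, A = 26.4 cm², y = 0.6 cm, Ī = 3.168 cm⁴.
Web plate: 1.6 × 13, A = 20.8 cm², y = 7.7 cm, Ī = 292.93 cm⁴.
Top plate: 6 × 1.8, A = 10.8 cm², y = 15.1 cm, Ī = 2.916 cm⁴.
Centroid: ȳ = ΣA·y / ΣA = 5.8462 cm.
Transfer each piece to the horizontal axis through the centroid using Ī + A·d² with d = y − 5.8462:
  bottom plate: d = -5.2462 cm → contributes +729.77 cm⁴
  web plate: d = 1.8538 cm → contributes +364.41 cm⁴
  top plate: d = 9.2538 cm → contributes +927.75 cm⁴
Total I = 2021.9 cm⁴.
Extreme fibre distance c = 10.154 cm; S = I/c = 199.13 cm³.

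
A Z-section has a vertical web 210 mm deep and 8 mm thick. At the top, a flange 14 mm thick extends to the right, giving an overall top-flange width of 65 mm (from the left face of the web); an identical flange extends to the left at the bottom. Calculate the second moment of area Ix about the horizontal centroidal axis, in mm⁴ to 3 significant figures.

Decompose the section into non-overlapping parts with the origin at the bottom-left of its bounding rectangle.
Web: 8 × 210, A = 1 680 mm², y = 105 mm, Ī = 6 174 000 mm⁴.
Top flange (beyond web): 57 × 14, A = 798 mm², y = 203 mm, Ī = 13 034 mm⁴.
Bottom flange (beyond web): 57 × 14, A = 798 mm², y = 7 mm, Ī = 13 034 mm⁴.
Centroid: ȳ = ΣA·y / ΣA = 105 mm.
Transfer each piece to the horizontal centroidal axis using Ī + A·d² with d = y − 105:
  web: d = 0 mm → contributes +6 174 000 mm⁴
  top flange (beyond web): d = 98 mm → contributes +7 677 026 mm⁴
  bottom flange (beyond web): d = -98 mm → contributes +7 677 026 mm⁴
Total I = 21 528 052 mm⁴.

Ix ≈ 2.15 × 10⁷ mm⁴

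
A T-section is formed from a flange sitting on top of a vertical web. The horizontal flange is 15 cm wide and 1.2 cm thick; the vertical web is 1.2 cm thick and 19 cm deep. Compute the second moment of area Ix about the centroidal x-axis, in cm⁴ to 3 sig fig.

Treat the section as a set of non-overlapping primitives; coordinates are from the bounding-box lower-left.
Flange: 15 × 1.2, A = 18 cm², y = 19.6 cm, Ī = 2.16 cm⁴.
Web: 1.2 × 19, A = 22.8 cm², y = 9.5 cm, Ī = 685.9 cm⁴.
Centroid: ȳ = ΣA·y / ΣA = 13.956 cm.
Transfer each piece to the centroidal x-axis using Ī + A·d² with d = y − 13.956:
  flange: d = 5.6441 cm → contributes +575.57 cm⁴
  web: d = -4.4559 cm → contributes +1138.6 cm⁴
Total I = 1714.2 cm⁴.

Ix ≈ 1710 cm⁴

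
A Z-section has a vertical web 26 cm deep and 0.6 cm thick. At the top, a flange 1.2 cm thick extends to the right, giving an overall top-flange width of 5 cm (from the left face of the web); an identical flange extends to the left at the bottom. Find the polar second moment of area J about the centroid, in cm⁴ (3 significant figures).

J ≈ 2590 cm⁴

Treat the section as a set of non-overlapping primitives; coordinates are from the bounding-box lower-left.
Web: 0.6 × 26, A = 15.6 cm², y = 13 cm, Ī = 878.8 cm⁴.
Top flange (beyond web): 4.4 × 1.2, A = 5.28 cm², y = 25.4 cm, Ī = 0.6336 cm⁴.
Bottom flange (beyond web): 4.4 × 1.2, A = 5.28 cm², y = 0.6 cm, Ī = 0.6336 cm⁴.
Centroid: ȳ = ΣA·y / ΣA = 13 cm.
Transfer each piece to the centroidal x-axis using Ī + A·d² with d = y − 13:
  web: d = 0 cm → contributes +878.8 cm⁴
  top flange (beyond web): d = 12.4 cm → contributes +812.49 cm⁴
  bottom flange (beyond web): d = -12.4 cm → contributes +812.49 cm⁴
Total I = 2503.8 cm⁴.
For the y-axis: x̄ = 4.7 cm.
Repeating about the centroidal y-axis gives I_y = 83.505 cm⁴.
Polar second moment: J = I_x + I_y = 2587.3 cm⁴.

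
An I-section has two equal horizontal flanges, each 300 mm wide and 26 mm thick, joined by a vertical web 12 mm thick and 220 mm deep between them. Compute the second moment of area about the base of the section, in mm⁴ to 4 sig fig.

I_base ≈ 5.849 × 10⁸ mm⁴

Decompose the section into non-overlapping parts with the origin at the bottom-left of its bounding rectangle.
Bottom flange: 300 × 26, A = 7 800 mm², y = 13 mm, Ī = 439 400 mm⁴.
Web: 12 × 220, A = 2 640 mm², y = 136 mm, Ī = 10 648 000 mm⁴.
Top flange: 300 × 26, A = 7 800 mm², y = 259 mm, Ī = 439 400 mm⁴.
Transfer each piece to a horizontal axis along the bottom face using Ī + A·d² with d = y − 0:
  bottom flange: d = 13 mm → contributes +1 757 600 mm⁴
  web: d = 136 mm → contributes +59 477 440 mm⁴
  top flange: d = 259 mm → contributes +523 671 200 mm⁴
Total I = 584 906 240 mm⁴.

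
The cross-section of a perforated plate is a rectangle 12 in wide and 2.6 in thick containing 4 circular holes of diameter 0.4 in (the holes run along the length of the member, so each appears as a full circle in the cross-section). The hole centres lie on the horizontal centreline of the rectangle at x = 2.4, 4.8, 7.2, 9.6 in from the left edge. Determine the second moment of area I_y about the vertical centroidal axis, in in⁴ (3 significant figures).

Split into non-overlapping primitives; take the origin at the lower-left of the bounding box.
Plate: 12 × 2.6, A = 31.2 in², x = 6 in, Ī = 374.4 in⁴.
Hole 1 (subtracted): ⌀0.4, A = 0.12566 in², x = 2.4 in, Ī = 0.0012566 in⁴.
Hole 2 (subtracted): ⌀0.4, A = 0.12566 in², x = 4.8 in, Ī = 0.0012566 in⁴.
Hole 3 (subtracted): ⌀0.4, A = 0.12566 in², x = 7.2 in, Ī = 0.0012566 in⁴.
Hole 4 (subtracted): ⌀0.4, A = 0.12566 in², x = 9.6 in, Ī = 0.0012566 in⁴.
By symmetry the centroid is at mid-width, x̄ = 6 in.
Transfer each piece to the vertical centroidal axis using Ī + A·d² with d = x − 6:
  plate: d = 0 in → contributes +374.4 in⁴
  hole 1: d = -3.6 in → contributes −1.6299 in⁴
  hole 2: d = -1.2 in → contributes −0.18221 in⁴
  hole 3: d = 1.2 in → contributes −0.18221 in⁴
  hole 4: d = 3.6 in → contributes −1.6299 in⁴
Total I = 370.78 in⁴.

I_y ≈ 371 in⁴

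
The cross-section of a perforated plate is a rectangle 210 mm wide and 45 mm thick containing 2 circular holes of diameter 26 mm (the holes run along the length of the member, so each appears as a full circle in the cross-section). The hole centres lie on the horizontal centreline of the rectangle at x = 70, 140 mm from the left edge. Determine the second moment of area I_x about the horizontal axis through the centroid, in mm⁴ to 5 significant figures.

I_x ≈ 1.5498 × 10⁶ mm⁴

Treat the section as a set of non-overlapping primitives; coordinates are from the bounding-box lower-left.
Plate: 210 × 45, A = 9 450 mm², y = 22.5 mm, Ī = 1 594 688 mm⁴.
Hole 1 (subtracted): ⌀26, A = 530.9292 mm², y = 22.5 mm, Ī = 22431.76 mm⁴.
Hole 2 (subtracted): ⌀26, A = 530.9292 mm², y = 22.5 mm, Ī = 22431.76 mm⁴.
By symmetry the centroid is at mid-height, ȳ = 22.5 mm.
All pieces are centred on the horizontal axis through the centroid, so I = ΣĪ (holes subtracted) = 1 549 824 mm⁴.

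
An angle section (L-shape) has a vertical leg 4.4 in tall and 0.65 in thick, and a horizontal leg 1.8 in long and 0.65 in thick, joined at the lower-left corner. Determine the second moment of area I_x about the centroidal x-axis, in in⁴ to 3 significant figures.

Split into non-overlapping primitives; take the origin at the lower-left of the bounding box.
Vertical leg: 0.65 × 4.4, A = 2.86 in², y = 2.2 in, Ī = 4.6141 in⁴.
Horizontal leg (remainder): 1.15 × 0.65, A = 0.7475 in², y = 0.325 in, Ī = 0.026318 in⁴.
Centroid: ȳ = ΣA·y / ΣA = 1.8115 in.
Transfer each piece to the centroidal x-axis using Ī + A·d² with d = y − 1.8115:
  vertical leg: d = 0.38851 in → contributes +5.0458 in⁴
  horizontal leg (remainder): d = -1.4865 in → contributes +1.678 in⁴
Total I = 6.7239 in⁴.

I_x ≈ 6.72 in⁴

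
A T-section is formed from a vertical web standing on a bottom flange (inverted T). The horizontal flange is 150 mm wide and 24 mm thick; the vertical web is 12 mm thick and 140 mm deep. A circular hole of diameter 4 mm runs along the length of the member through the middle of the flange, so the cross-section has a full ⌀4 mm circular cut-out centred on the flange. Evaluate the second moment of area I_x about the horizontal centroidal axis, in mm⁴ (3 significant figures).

Break the section into simple shapes (no overlaps), measuring from the bottom-left corner of the bounding box.
Flange: 150 × 24, A = 3 600 mm², y = 12 mm, Ī = 172 800 mm⁴.
Web: 12 × 140, A = 1 680 mm², y = 94 mm, Ī = 2 744 000 mm⁴.
Hole (subtracted): ⌀4, A = 12.566 mm², y = 12 mm, Ī = 12.566 mm⁴.
Centroid: ȳ = ΣA·y / ΣA = 38.153 mm.
Transfer each piece to the horizontal centroidal axis using Ī + A·d² with d = y − 38.153:
  flange: d = -26.153 mm → contributes +2 635 155 mm⁴
  web: d = 55.847 mm → contributes +7 983 702 mm⁴
  hole: d = -26.153 mm → contributes −8607.8 mm⁴
Total I = 10 610 249 mm⁴.

I_x ≈ 1.06 × 10⁷ mm⁴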